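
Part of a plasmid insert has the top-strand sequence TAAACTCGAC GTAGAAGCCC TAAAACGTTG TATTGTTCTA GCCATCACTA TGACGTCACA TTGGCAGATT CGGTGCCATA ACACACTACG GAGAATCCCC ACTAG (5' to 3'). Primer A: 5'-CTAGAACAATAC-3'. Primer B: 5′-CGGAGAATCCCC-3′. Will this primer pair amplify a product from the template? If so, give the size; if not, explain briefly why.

No product — the primers' 3' ends point away from each other.

Primer A (CTAGAACAATAC) has reverse complement GTATTGTTCTAG, which matches the top strand at positions 30–41; primer A anneals to the top strand there with its 3' end pointing upstream toward position 30.
Primer B (CGGAGAATCCCC) matches the top strand directly at positions 89–100; it anneals to the bottom strand with its 3' end pointing downstream toward position 100.
The 3' ends diverge (primer A extends toward position 1, primer B toward position 105), so the primers never converge on a shared product.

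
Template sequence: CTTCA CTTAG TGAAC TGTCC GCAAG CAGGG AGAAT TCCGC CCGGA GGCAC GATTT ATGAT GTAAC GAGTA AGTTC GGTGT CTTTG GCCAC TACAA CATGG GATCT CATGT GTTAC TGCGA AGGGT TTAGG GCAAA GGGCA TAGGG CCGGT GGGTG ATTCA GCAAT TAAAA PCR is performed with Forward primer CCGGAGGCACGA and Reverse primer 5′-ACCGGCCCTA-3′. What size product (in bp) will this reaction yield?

Scanning the template, CCGGAGGCACGA occurs at positions 41–52; this primer anneals to the bottom strand there with its 3' end pointing downstream.
Reverse complement of the reverse primer: TAGGGCCGGT. This occurs on the top strand at positions 141–150.
The product runs from position 41 to position 150, so its length is 150 − 41 + 1 = 110 bp.

110 bp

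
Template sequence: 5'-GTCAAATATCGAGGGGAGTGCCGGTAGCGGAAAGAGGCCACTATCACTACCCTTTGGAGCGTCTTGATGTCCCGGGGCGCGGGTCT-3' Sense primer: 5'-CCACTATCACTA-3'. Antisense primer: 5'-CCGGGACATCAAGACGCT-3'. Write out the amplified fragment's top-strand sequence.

5'-CCACTATCACTACCCTTTGGAGCGTCTTGATGTCCCGG-3'

The forward primer matches the template at positions 38–49.
Reverse complement of the reverse primer: AGCGTCTTGATGTCCCGG. This occurs on the top strand at positions 58–75.
The product is the template from position 38 through 75 (38 bp).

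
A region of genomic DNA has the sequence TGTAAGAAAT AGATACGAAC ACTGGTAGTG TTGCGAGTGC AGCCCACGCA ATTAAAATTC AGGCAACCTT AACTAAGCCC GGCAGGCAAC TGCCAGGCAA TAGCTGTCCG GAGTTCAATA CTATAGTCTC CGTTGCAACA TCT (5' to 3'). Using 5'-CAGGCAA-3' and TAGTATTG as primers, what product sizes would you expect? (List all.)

64 bp, 41 bp, 30 bp

The forward primer CAGGCAA matches the top strand at positions 60–66, 83–89, 94–100.
The reverse primer's reverse complement is CAATACTA, matching at positions 116–123.
Each forward site pairs with the reverse site to give a product ending at position 123: sizes 64, 41, 30 bp.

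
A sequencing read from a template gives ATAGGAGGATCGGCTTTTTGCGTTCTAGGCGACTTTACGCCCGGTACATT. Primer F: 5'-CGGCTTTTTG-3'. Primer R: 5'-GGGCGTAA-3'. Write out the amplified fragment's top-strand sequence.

5'-CGGCTTTTTGCGTTCTAGGCGACTTTACGCCC-3'

Scanning the template, CGGCTTTTTG occurs at positions 11–20; this primer anneals to the bottom strand there with its 3' end pointing downstream.
Taking the reverse complement of GGGCGTAA gives TTACGCCC, found at positions 35–42 on the template; the primer anneals here to the top strand with its 3' end pointing upstream.
The product is the template from position 11 through 42 (32 bp).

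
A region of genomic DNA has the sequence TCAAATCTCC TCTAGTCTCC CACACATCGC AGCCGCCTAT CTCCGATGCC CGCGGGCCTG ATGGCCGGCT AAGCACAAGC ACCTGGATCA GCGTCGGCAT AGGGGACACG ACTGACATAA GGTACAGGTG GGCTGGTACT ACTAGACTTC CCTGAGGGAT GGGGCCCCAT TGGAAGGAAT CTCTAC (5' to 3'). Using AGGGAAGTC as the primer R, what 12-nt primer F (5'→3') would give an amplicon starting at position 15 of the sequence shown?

The reverse primer's reverse complement GACTTCCCT matches the template at positions 145–153; the product starts at position 15.
The forward primer is identical to the top strand over positions 15–26: GTCTCCCACACA.

5'-GTCTCCCACACA-3'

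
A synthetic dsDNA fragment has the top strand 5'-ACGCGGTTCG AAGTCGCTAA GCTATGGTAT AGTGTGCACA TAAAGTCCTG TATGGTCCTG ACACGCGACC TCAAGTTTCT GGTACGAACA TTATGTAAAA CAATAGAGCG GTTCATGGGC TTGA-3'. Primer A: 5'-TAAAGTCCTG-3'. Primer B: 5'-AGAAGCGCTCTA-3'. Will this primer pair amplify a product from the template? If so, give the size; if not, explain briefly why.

Primer B (AGAAGCGCTCTA) does not match the top strand, and its reverse complement TAGAGCGCTTCT does not match either.
With no annealing site for primer B, no amplification occurs.

No product — primer B has no binding site in the template.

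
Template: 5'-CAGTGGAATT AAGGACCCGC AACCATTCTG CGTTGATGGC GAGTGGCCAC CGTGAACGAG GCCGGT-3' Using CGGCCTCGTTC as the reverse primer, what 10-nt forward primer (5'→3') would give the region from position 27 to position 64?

The reverse primer's reverse complement GAACGAGGCCG matches the template at positions 54–64; the product starts at position 27.
The forward primer is identical to the top strand over positions 27–36: TCTGCGTTGA.

5'-TCTGCGTTGA-3'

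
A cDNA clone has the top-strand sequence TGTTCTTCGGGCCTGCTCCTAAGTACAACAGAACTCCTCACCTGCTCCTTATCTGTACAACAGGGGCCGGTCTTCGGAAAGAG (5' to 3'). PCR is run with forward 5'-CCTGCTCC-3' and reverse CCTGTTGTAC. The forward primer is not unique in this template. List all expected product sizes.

53 bp, 24 bp

The forward primer CCTGCTCC matches the top strand at positions 12–19, 41–48.
The reverse primer's reverse complement is GTACAACAGG, matching at positions 55–64.
Each forward site pairs with the reverse site to give a product ending at position 64: sizes 53, 24 bp.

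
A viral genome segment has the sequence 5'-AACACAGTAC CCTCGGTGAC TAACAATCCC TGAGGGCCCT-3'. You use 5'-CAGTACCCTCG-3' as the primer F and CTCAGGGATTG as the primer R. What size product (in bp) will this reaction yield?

Scanning the template, CAGTACCCTCG occurs at positions 5–15; this primer anneals to the bottom strand there with its 3' end pointing downstream.
Taking the reverse complement of CTCAGGGATTG gives CAATCCCTGAG, found at positions 24–34 on the template; the primer anneals here to the top strand with its 3' end pointing upstream.
Amplicon spans positions 5–34: 30 bp.

30 bp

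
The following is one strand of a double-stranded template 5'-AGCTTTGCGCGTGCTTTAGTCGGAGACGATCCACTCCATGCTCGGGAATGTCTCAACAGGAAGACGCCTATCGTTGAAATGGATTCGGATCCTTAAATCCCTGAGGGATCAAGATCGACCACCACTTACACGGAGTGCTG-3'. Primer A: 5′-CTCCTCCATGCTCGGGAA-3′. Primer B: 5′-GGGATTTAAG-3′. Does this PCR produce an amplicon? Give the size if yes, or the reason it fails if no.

No product — primer A has no binding site in the template.

Primer A (CTCCTCCATGCTCGGGAA) does not match the top strand, and its reverse complement TTCCCGAGCATGGAGGAG does not match either.
With no annealing site for primer A, no amplification occurs.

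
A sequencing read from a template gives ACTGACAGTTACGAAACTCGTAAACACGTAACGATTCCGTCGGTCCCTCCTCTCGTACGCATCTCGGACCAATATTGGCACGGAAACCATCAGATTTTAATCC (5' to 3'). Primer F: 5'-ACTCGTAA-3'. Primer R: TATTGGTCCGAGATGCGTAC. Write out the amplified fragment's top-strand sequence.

Forward primer ACTCGTAA is found on the top strand at positions 16–23.
Taking the reverse complement of TATTGGTCCGAGATGCGTAC gives GTACGCATCTCGGACCAATA, found at positions 55–74 on the template; the primer anneals here to the top strand with its 3' end pointing upstream.
The product is the template from position 16 through 74 (59 bp).

5'-ACTCGTAAACACGTAACGATTCCGTCGGTCCCTCCTCTCGTACGCATCTCGGACCAATA-3'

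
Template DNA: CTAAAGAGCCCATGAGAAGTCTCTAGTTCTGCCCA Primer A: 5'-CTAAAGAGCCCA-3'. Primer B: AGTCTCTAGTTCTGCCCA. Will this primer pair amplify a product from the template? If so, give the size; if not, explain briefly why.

No product — both primers anneal to the same strand and extend in the same direction.

Primer A (CTAAAGAGCCCA) matches the top strand at positions 1–12 (3' end points downstream).
Primer B (AGTCTCTAGTTCTGCCCA) also matches the top strand directly, at positions 18–35 — its reverse complement TGGGCAGAACTAGAGACT is not present.
Both primers anneal to the bottom strand with 3' ends pointing the same way, so neither can prime synthesis back toward the other.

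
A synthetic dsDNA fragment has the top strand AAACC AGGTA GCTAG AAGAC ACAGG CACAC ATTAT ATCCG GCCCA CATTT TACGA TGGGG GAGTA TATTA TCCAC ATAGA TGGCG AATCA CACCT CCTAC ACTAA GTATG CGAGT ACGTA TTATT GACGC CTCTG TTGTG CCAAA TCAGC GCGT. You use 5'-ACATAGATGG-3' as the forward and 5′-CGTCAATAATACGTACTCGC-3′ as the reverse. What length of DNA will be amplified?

56 bp

Scanning the template, ACATAGATGG occurs at positions 74–83; this primer anneals to the bottom strand there with its 3' end pointing downstream.
The reverse primer's reverse complement is GCGAGTACGTATTATTGACG, which matches the template at positions 110–129.
Amplicon spans positions 74–129: 56 bp.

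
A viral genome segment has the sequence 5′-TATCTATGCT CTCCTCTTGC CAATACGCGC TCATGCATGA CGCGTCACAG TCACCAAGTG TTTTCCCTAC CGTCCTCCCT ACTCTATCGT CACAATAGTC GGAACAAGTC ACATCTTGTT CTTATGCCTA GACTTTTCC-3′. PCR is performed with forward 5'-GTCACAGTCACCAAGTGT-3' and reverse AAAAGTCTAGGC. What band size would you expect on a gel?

94 bp

The forward primer matches the template at positions 44–61.
Reverse complement of the reverse primer: GCCTAGACTTTT. This occurs on the top strand at positions 126–137.
The product runs from position 44 to position 137, so its length is 137 − 44 + 1 = 94 bp.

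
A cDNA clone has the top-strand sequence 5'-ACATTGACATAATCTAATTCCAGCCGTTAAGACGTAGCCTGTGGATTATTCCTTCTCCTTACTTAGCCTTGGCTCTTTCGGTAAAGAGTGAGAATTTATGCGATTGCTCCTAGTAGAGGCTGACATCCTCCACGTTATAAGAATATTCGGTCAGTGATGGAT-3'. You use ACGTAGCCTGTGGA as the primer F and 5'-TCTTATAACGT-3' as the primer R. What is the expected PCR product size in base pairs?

Forward primer ACGTAGCCTGTGGA is found on the top strand at positions 32–45.
The reverse primer's reverse complement is ACGTTATAAGA, which matches the template at positions 132–142.
Amplicon spans positions 32–142: 111 bp.

111 bp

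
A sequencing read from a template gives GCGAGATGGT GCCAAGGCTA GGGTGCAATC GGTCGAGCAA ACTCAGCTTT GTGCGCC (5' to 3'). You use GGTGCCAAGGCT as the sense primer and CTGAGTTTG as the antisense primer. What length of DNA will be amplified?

39 bp

The forward primer matches the template at positions 8–19.
Taking the reverse complement of CTGAGTTTG gives CAAACTCAG, found at positions 38–46 on the template; the primer anneals here to the top strand with its 3' end pointing upstream.
Product length = (reverse-primer end) − (forward-primer start) + 1 = 46 − 8 + 1 = 39 bp.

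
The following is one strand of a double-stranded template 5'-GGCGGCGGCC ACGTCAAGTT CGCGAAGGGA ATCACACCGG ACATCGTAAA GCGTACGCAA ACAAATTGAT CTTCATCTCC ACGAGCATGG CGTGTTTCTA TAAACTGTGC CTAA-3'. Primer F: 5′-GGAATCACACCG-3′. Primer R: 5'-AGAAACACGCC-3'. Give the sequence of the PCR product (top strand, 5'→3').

5'-GGAATCACACCGGACATCGTAAAGCGTACGCAAACAAATTGATCTTCATCTCCACGAGCATGGCGTGTTTCT-3'

Forward primer GGAATCACACCG is found on the top strand at positions 28–39.
The reverse primer's reverse complement is GGCGTGTTTCT, which matches the template at positions 89–99.
The product is the template from position 28 through 99 (72 bp).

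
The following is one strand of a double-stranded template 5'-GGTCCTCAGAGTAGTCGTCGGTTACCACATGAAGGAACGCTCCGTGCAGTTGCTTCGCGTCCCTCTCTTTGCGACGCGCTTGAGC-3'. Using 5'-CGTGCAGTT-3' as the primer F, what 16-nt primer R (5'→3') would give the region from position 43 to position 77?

The product's 3' end on the top strand is position 77.
The reverse primer anneals to the top strand over positions 62–77, i.e. to CCTCTCTTTGCGACGC.
Its sequence written 5'→3' is the reverse complement: GCGTCGCAAAGAGAGG.

5'-GCGTCGCAAAGAGAGG-3'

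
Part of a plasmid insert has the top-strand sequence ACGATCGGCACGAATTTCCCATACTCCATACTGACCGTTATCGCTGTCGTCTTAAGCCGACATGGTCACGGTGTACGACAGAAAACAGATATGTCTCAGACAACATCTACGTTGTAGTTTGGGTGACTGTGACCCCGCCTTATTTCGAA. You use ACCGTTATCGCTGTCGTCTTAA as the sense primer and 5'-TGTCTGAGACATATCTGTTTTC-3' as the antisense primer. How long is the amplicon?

69 bp

Scanning the template, ACCGTTATCGCTGTCGTCTTAA occurs at positions 34–55; this primer anneals to the bottom strand there with its 3' end pointing downstream.
The reverse primer's reverse complement is GAAAACAGATATGTCTCAGACA, which matches the template at positions 81–102.
Amplicon spans positions 34–102: 69 bp.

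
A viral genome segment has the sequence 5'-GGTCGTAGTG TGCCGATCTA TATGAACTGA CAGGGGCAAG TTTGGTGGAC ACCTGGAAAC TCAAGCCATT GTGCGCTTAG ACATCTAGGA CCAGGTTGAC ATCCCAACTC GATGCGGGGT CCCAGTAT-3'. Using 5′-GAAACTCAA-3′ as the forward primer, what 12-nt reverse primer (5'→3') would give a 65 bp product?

5'-ACCCCGCATCGA-3'

The forward primer binds at positions 56–64, so a 65 bp product ends at position 56 + 65 − 1 = 120.
The reverse primer anneals to the top strand over positions 109–120, i.e. to TCGATGCGGGGT.
Its sequence written 5'→3' is the reverse complement: ACCCCGCATCGA.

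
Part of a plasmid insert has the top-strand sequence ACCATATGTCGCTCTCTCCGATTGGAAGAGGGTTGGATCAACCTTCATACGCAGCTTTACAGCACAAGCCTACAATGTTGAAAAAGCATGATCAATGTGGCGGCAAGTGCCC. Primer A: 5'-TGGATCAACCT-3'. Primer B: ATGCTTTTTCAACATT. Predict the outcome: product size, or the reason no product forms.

Primer A (TGGATCAACCT) matches the top strand at positions 34–44; it acts as a forward primer.
Primer B's reverse complement is AATGTTGAAAAAGCAT, matching the top strand at positions 74–89; it acts as a reverse primer.
The 3' ends face each other across positions 34–89, giving a 56 bp product.

Yes — a 56 bp product.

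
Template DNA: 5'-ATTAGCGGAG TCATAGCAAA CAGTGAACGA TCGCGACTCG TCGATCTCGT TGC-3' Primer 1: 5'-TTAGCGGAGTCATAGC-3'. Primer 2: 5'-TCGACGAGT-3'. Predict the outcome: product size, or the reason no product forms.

Yes — a 43 bp product.

Primer 1 (TTAGCGGAGTCATAGC) matches the top strand at positions 2–17; it acts as a forward primer.
Primer 2's reverse complement is ACTCGTCGA, matching the top strand at positions 36–44; it acts as a reverse primer.
The 3' ends face each other across positions 2–44, giving a 43 bp product.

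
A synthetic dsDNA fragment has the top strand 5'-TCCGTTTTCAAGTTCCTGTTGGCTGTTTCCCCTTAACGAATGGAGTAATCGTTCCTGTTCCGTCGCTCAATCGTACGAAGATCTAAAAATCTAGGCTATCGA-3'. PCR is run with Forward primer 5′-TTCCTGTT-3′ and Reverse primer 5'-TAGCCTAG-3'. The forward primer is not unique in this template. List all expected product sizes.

The forward primer TTCCTGTT matches the top strand at positions 13–20, 52–59.
The reverse primer's reverse complement is CTAGGCTA, matching at positions 91–98.
Each forward site pairs with the reverse site to give a product ending at position 98: sizes 86, 47 bp.

86 bp, 47 bp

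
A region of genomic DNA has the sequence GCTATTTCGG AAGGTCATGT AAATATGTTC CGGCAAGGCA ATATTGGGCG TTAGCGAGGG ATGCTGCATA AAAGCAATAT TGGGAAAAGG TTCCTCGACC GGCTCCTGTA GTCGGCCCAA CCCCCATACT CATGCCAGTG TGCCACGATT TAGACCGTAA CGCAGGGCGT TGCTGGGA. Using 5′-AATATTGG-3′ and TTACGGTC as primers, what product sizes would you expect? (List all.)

121 bp, 85 bp

The forward primer AATATTGG matches the top strand at positions 40–47, 76–83.
The reverse primer's reverse complement is GACCGTAA, matching at positions 153–160.
Each forward site pairs with the reverse site to give a product ending at position 160: sizes 121, 85 bp.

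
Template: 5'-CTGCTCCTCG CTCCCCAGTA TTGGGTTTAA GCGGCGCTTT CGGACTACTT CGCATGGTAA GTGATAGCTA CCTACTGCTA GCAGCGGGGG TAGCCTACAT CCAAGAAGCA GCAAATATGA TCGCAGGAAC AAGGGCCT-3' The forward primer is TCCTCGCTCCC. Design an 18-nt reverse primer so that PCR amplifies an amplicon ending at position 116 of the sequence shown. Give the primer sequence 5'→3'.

The forward primer binds at positions 5–15; the product's 3' end on the top strand is position 116.
The reverse primer anneals to the top strand over positions 99–116, i.e. to ATCCAAGAAGCAGCAAAT.
Its sequence written 5'→3' is the reverse complement: ATTTGCTGCTTCTTGGAT.

5'-ATTTGCTGCTTCTTGGAT-3'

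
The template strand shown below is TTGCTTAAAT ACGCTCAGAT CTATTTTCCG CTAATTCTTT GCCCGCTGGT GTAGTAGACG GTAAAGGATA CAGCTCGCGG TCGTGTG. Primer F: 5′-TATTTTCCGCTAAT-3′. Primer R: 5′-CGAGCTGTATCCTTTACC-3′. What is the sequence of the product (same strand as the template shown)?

5'-TATTTTCCGCTAATTCTTTGCCCGCTGGTGTAGTAGACGGTAAAGGATACAGCTCG-3'

The forward primer matches the template at positions 22–35.
Taking the reverse complement of CGAGCTGTATCCTTTACC gives GGTAAAGGATACAGCTCG, found at positions 60–77 on the template; the primer anneals here to the top strand with its 3' end pointing upstream.
The product is the template from position 22 through 77 (56 bp).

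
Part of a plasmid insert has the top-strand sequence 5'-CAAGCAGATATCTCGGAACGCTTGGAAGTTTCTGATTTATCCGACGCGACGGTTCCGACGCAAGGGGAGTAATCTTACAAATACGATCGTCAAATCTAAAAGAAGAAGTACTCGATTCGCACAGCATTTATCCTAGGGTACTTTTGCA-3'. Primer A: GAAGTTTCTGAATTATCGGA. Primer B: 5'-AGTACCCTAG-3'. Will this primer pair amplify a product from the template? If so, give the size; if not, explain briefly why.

Primer A (GAAGTTTCTGAATTATCGGA) does not match the top strand, and its reverse complement TCCGATAATTCAGAAACTTC does not match either.
With no annealing site for primer A, no amplification occurs.

No product — primer A has no binding site in the template.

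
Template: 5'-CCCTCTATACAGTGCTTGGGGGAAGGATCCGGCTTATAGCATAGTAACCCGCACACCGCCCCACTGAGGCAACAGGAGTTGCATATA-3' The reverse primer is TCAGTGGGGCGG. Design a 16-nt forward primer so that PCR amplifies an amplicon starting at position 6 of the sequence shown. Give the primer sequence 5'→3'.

5'-TATACAGTGCTTGGGG-3'

The reverse primer's reverse complement CCGCCCCACTGA matches the template at positions 56–67; the product starts at position 6.
The forward primer is identical to the top strand over positions 6–21: TATACAGTGCTTGGGG.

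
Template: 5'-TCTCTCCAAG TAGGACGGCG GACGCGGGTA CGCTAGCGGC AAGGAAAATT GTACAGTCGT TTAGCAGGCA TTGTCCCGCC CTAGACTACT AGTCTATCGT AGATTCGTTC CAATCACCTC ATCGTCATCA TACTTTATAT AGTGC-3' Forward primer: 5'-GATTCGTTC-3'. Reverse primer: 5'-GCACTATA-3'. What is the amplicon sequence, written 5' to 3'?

Scanning the template, GATTCGTTC occurs at positions 102–110; this primer anneals to the bottom strand there with its 3' end pointing downstream.
Reverse complement of the reverse primer: TATAGTGC. This occurs on the top strand at positions 138–145.
The product is the template from position 102 through 145 (44 bp).

5'-GATTCGTTCCAATCACCTCATCGTCATCATACTTTATATAGTGC-3'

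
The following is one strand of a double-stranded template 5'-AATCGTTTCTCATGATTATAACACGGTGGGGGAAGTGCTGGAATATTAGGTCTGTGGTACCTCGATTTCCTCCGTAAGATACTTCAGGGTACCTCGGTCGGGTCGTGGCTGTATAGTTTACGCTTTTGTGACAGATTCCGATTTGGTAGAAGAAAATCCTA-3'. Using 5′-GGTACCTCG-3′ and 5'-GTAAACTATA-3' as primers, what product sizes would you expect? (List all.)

66 bp, 34 bp

The forward primer GGTACCTCG matches the top strand at positions 56–64, 88–96.
The reverse primer's reverse complement is TATAGTTTAC, matching at positions 112–121.
Each forward site pairs with the reverse site to give a product ending at position 121: sizes 66, 34 bp.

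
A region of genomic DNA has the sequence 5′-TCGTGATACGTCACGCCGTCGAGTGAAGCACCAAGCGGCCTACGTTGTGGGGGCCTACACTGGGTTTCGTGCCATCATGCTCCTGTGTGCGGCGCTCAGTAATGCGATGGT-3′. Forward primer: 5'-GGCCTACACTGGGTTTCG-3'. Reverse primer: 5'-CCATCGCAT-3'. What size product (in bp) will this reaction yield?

59 bp

Scanning the template, GGCCTACACTGGGTTTCG occurs at positions 52–69; this primer anneals to the bottom strand there with its 3' end pointing downstream.
Reverse complement of the reverse primer: ATGCGATGG. This occurs on the top strand at positions 102–110.
Amplicon spans positions 52–110: 59 bp.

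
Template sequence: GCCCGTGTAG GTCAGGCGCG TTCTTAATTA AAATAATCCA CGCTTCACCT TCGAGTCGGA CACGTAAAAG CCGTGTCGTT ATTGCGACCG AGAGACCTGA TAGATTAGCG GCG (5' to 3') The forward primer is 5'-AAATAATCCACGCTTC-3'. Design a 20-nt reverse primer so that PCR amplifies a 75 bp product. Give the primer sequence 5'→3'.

5'-ATCTATCAGGTCTCTCGGTC-3'

The forward primer binds at positions 31–46, so a 75 bp product ends at position 31 + 75 − 1 = 105.
The reverse primer anneals to the top strand over positions 86–105, i.e. to GACCGAGAGACCTGATAGAT.
Its sequence written 5'→3' is the reverse complement: ATCTATCAGGTCTCTCGGTC.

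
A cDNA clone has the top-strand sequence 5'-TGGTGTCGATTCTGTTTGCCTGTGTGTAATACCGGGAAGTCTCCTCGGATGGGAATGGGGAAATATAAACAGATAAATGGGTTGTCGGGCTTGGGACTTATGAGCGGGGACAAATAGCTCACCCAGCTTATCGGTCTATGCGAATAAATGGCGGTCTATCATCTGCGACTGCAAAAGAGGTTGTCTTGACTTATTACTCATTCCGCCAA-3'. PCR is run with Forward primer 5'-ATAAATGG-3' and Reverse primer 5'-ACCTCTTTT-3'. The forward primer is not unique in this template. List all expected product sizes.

The forward primer ATAAATGG matches the top strand at positions 73–80, 144–151.
The reverse primer's reverse complement is AAAAGAGGT, matching at positions 173–181.
Each forward site pairs with the reverse site to give a product ending at position 181: sizes 109, 38 bp.

109 bp, 38 bp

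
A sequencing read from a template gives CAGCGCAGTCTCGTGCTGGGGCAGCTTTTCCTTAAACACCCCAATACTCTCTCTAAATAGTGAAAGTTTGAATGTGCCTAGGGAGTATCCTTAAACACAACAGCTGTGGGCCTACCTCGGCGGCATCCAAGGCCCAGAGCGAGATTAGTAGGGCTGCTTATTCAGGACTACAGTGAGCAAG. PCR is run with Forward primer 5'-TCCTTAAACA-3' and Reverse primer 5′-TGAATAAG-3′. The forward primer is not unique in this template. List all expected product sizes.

136 bp, 77 bp

The forward primer TCCTTAAACA matches the top strand at positions 29–38, 88–97.
The reverse primer's reverse complement is CTTATTCA, matching at positions 157–164.
Each forward site pairs with the reverse site to give a product ending at position 164: sizes 136, 77 bp.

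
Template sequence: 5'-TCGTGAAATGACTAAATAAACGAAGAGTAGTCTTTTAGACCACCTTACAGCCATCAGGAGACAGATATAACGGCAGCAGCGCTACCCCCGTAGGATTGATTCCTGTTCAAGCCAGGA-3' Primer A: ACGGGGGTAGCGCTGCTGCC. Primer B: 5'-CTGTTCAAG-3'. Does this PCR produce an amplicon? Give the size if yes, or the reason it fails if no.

Primer A (ACGGGGGTAGCGCTGCTGCC) has reverse complement GGCAGCAGCGCTACCCCCGT, which matches the top strand at positions 72–91; primer A anneals to the top strand there with its 3' end pointing upstream toward position 72.
Primer B (CTGTTCAAG) matches the top strand directly at positions 103–111; it anneals to the bottom strand with its 3' end pointing downstream toward position 111.
The 3' ends diverge (primer A extends toward position 1, primer B toward position 117), so the primers never converge on a shared product.

No product — the primers' 3' ends point away from each other.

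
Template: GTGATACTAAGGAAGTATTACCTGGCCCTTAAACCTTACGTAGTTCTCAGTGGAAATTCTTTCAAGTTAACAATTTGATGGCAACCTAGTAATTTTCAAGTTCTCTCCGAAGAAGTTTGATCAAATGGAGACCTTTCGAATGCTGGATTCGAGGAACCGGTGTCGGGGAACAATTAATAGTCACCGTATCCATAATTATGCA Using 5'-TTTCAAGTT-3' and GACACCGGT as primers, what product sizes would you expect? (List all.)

The forward primer TTTCAAGTT matches the top strand at positions 60–68, 94–102.
The reverse primer's reverse complement is ACCGGTGTC, matching at positions 156–164.
Each forward site pairs with the reverse site to give a product ending at position 164: sizes 105, 71 bp.

105 bp, 71 bp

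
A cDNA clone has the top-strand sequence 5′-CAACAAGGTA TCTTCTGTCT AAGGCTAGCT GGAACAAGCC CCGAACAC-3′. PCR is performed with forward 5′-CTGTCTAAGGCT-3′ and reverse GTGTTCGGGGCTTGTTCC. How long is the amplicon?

34 bp

Scanning the template, CTGTCTAAGGCT occurs at positions 15–26; this primer anneals to the bottom strand there with its 3' end pointing downstream.
Reverse complement of the reverse primer: GGAACAAGCCCCGAACAC. This occurs on the top strand at positions 31–48.
Amplicon spans positions 15–48: 34 bp.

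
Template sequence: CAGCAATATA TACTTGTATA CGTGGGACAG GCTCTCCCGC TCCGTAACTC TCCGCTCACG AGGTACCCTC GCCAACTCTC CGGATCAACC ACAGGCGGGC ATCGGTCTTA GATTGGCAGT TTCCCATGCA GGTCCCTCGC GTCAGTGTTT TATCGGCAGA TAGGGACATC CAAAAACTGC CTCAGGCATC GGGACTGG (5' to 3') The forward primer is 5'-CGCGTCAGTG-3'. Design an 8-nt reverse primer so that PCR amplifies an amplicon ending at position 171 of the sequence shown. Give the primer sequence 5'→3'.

The forward primer binds at positions 138–147; the product's 3' end on the top strand is position 171.
The reverse primer anneals to the top strand over positions 164–171, i.e. to GGACATCC.
Its sequence written 5'→3' is the reverse complement: GGATGTCC.

5'-GGATGTCC-3'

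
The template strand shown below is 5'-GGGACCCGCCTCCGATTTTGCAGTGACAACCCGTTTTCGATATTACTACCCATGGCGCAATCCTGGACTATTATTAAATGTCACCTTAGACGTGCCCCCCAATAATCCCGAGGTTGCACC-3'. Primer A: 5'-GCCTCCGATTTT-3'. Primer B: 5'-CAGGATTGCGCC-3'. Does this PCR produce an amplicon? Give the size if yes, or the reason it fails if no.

Yes — a 58 bp product.

Primer A (GCCTCCGATTTT) matches the top strand at positions 8–19; it acts as a forward primer.
Primer B's reverse complement is GGCGCAATCCTG, matching the top strand at positions 54–65; it acts as a reverse primer.
The 3' ends face each other across positions 8–65, giving a 58 bp product.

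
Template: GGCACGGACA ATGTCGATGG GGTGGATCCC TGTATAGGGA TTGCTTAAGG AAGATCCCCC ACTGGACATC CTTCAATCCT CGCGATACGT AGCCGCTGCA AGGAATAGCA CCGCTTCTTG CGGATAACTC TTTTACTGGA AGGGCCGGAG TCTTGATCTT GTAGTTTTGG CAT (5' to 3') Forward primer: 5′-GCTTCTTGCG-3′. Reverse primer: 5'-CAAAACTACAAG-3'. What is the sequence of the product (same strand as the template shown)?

5'-GCTTCTTGCGGATAACTCTTTTACTGGAAGGGCCGGAGTCTTGATCTTGTAGTTTTG-3'

Forward primer GCTTCTTGCG is found on the top strand at positions 113–122.
The reverse primer's reverse complement is CTTGTAGTTTTG, which matches the template at positions 158–169.
The product is the template from position 113 through 169 (57 bp).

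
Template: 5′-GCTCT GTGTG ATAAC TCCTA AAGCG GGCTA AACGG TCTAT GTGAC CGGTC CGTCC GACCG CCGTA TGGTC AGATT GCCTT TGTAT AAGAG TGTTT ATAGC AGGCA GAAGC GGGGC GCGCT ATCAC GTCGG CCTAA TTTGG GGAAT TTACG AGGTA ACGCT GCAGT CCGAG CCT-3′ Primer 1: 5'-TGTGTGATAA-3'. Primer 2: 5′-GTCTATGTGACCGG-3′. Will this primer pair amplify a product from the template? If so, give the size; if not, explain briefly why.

Primer 1 (TGTGTGATAA) matches the top strand at positions 5–14 (3' end points downstream).
Primer 2 (GTCTATGTGACCGG) also matches the top strand directly, at positions 35–48 — its reverse complement CCGGTCACATAGAC is not present.
Both primers anneal to the bottom strand with 3' ends pointing the same way, so neither can prime synthesis back toward the other.

No product — both primers anneal to the same strand and extend in the same direction.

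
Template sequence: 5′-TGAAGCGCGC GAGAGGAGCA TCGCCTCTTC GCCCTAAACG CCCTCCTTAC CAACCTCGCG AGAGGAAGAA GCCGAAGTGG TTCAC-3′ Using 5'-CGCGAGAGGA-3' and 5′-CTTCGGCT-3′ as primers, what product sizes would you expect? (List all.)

70 bp, 21 bp

The forward primer CGCGAGAGGA matches the top strand at positions 8–17, 57–66.
The reverse primer's reverse complement is AGCCGAAG, matching at positions 70–77.
Each forward site pairs with the reverse site to give a product ending at position 77: sizes 70, 21 bp.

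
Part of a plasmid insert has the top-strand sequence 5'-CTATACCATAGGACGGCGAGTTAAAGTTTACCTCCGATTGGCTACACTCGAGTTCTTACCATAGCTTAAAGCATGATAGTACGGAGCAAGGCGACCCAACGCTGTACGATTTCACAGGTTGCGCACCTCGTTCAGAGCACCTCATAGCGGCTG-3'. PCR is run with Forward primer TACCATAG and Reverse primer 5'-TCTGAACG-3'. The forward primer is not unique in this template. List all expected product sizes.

The forward primer TACCATAG matches the top strand at positions 4–11, 57–64.
The reverse primer's reverse complement is CGTTCAGA, matching at positions 129–136.
Each forward site pairs with the reverse site to give a product ending at position 136: sizes 133, 80 bp.

133 bp, 80 bp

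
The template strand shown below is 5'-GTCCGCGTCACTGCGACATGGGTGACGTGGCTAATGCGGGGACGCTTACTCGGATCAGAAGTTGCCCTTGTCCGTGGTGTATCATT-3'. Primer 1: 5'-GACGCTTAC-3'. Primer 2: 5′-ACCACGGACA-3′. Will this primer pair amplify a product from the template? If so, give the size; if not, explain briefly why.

Primer 1 (GACGCTTAC) matches the top strand at positions 41–49; it acts as a forward primer.
Primer 2's reverse complement is TGTCCGTGGT, matching the top strand at positions 69–78; it acts as a reverse primer.
The 3' ends face each other across positions 41–78, giving a 38 bp product.

Yes — a 38 bp product.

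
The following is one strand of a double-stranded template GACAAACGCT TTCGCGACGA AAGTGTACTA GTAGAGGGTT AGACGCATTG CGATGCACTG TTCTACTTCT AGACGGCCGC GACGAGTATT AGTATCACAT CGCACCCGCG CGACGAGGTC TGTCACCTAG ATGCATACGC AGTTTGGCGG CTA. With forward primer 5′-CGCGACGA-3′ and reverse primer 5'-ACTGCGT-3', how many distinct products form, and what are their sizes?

Three products: 131 bp, 66 bp, 35 bp

The forward primer CGCGACGA matches the top strand at positions 13–20, 78–85, 109–116.
The reverse primer's reverse complement is ACGCAGT, matching at positions 137–143.
Each forward site pairs with the reverse site to give a product ending at position 143: sizes 131, 66, 35 bp.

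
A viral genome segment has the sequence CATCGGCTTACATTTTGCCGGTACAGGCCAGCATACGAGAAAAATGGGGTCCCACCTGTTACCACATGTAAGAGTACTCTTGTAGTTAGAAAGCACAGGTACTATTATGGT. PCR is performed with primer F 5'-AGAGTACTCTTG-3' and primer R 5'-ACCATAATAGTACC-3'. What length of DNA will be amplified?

41 bp

Scanning the template, AGAGTACTCTTG occurs at positions 71–82; this primer anneals to the bottom strand there with its 3' end pointing downstream.
Taking the reverse complement of ACCATAATAGTACC gives GGTACTATTATGGT, found at positions 98–111 on the template; the primer anneals here to the top strand with its 3' end pointing upstream.
Product length = (reverse-primer end) − (forward-primer start) + 1 = 111 − 71 + 1 = 41 bp.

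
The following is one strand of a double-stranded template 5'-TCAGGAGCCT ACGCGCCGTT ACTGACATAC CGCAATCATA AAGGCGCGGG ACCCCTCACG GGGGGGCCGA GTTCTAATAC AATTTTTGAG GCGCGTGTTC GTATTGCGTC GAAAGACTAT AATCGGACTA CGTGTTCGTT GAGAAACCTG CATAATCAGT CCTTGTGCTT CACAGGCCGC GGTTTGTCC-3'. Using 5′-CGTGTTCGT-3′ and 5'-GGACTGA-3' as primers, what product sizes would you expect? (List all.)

69 bp, 32 bp

The forward primer CGTGTTCGT matches the top strand at positions 94–102, 131–139.
The reverse primer's reverse complement is TCAGTCC, matching at positions 156–162.
Each forward site pairs with the reverse site to give a product ending at position 162: sizes 69, 32 bp.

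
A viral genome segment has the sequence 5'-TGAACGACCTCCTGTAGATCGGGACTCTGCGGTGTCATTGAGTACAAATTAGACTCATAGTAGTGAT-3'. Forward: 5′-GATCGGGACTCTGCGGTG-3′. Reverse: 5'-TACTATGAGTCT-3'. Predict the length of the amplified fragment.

Forward primer GATCGGGACTCTGCGGTG is found on the top strand at positions 17–34.
Reverse complement of the reverse primer: AGACTCATAGTA. This occurs on the top strand at positions 51–62.
Product length = (reverse-primer end) − (forward-primer start) + 1 = 62 − 17 + 1 = 46 bp.

46 bp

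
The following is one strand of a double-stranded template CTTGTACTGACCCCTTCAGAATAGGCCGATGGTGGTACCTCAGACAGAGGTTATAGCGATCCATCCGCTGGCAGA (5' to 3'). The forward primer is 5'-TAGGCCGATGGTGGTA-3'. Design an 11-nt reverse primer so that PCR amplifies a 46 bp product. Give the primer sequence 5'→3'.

5'-CGGATGGATCG-3'

The forward primer binds at positions 22–37, so a 46 bp product ends at position 22 + 46 − 1 = 67.
The reverse primer anneals to the top strand over positions 57–67, i.e. to CGATCCATCCG.
Its sequence written 5'→3' is the reverse complement: CGGATGGATCG.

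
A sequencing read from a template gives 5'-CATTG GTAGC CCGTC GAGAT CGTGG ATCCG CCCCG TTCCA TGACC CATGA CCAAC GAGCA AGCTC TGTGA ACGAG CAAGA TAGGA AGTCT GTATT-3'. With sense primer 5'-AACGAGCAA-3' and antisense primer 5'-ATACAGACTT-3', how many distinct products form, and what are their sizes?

The forward primer AACGAGCAA matches the top strand at positions 53–61, 70–78.
The reverse primer's reverse complement is AAGTCTGTAT, matching at positions 85–94.
Each forward site pairs with the reverse site to give a product ending at position 94: sizes 42, 25 bp.

Two products: 42 bp, 25 bp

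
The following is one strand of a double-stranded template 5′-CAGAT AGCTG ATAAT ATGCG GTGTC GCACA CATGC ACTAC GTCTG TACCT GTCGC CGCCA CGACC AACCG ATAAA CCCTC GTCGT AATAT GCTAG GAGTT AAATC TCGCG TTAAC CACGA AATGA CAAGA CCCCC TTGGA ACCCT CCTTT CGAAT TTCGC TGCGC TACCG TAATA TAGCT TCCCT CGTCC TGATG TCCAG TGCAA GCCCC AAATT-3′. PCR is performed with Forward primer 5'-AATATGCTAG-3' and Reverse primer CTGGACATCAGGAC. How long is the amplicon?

115 bp

Forward primer AATATGCTAG is found on the top strand at positions 86–95.
Taking the reverse complement of CTGGACATCAGGAC gives GTCCTGATGTCCAG, found at positions 187–200 on the template; the primer anneals here to the top strand with its 3' end pointing upstream.
The product runs from position 86 to position 200, so its length is 200 − 86 + 1 = 115 bp.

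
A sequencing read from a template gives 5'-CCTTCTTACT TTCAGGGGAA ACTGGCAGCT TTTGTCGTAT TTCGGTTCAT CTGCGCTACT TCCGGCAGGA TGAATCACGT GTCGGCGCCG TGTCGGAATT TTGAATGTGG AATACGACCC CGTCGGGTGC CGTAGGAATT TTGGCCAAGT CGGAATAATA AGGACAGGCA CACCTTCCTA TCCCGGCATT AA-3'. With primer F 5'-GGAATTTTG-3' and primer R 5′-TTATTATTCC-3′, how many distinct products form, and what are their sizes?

Two products: 67 bp, 27 bp

The forward primer GGAATTTTG matches the top strand at positions 95–103, 135–143.
The reverse primer's reverse complement is GGAATAATAA, matching at positions 152–161.
Each forward site pairs with the reverse site to give a product ending at position 161: sizes 67, 27 bp.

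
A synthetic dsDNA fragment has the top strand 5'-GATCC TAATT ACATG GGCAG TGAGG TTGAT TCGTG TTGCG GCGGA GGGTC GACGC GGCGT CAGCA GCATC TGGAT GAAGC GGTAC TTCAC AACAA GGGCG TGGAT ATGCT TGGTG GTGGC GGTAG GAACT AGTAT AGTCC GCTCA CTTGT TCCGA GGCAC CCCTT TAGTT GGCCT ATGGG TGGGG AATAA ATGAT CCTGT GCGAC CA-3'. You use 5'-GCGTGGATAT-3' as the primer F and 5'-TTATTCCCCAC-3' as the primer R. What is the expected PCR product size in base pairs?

93 bp

The forward primer matches the template at positions 98–107.
The reverse primer's reverse complement is GTGGGGAATAA, which matches the template at positions 180–190.
Amplicon spans positions 98–190: 93 bp.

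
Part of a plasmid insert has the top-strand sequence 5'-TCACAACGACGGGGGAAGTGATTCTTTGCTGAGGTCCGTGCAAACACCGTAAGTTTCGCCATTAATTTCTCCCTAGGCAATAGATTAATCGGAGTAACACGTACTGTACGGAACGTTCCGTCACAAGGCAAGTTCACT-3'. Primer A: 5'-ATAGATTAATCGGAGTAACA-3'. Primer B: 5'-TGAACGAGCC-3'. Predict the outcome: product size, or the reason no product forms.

No product — primer B has no binding site in the template.

Primer B (TGAACGAGCC) does not match the top strand, and its reverse complement GGCTCGTTCA does not match either.
With no annealing site for primer B, no amplification occurs.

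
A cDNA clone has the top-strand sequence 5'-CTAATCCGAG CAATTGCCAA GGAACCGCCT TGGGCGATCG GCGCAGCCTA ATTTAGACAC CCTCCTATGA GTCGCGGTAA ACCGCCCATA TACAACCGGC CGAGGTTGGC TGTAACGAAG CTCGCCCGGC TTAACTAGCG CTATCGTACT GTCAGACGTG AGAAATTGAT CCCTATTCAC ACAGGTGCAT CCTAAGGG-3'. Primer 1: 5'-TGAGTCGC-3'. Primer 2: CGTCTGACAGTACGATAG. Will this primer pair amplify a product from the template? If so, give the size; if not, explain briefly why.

Yes — a 91 bp product.

Primer 1 (TGAGTCGC) matches the top strand at positions 68–75; it acts as a forward primer.
Primer 2's reverse complement is CTATCGTACTGTCAGACG, matching the top strand at positions 141–158; it acts as a reverse primer.
The 3' ends face each other across positions 68–158, giving a 91 bp product.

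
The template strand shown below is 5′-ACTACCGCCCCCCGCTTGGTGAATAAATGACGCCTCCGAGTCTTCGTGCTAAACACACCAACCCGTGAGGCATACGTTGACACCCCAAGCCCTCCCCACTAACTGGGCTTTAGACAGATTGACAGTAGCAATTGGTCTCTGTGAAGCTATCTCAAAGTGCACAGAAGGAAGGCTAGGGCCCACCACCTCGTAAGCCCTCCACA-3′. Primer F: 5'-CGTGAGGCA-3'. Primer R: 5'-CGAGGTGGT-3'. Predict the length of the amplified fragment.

127 bp

The forward primer matches the template at positions 64–72.
The reverse primer's reverse complement is ACCACCTCG, which matches the template at positions 182–190.
Product length = (reverse-primer end) − (forward-primer start) + 1 = 190 − 64 + 1 = 127 bp.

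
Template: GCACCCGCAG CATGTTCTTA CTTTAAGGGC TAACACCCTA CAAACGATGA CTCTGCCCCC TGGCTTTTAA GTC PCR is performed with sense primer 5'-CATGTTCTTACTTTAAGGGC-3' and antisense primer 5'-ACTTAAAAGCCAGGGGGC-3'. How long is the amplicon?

The forward primer matches the template at positions 11–30.
The reverse primer's reverse complement is GCCCCCTGGCTTTTAAGT, which matches the template at positions 55–72.
The product runs from position 11 to position 72, so its length is 72 − 11 + 1 = 62 bp.

62 bp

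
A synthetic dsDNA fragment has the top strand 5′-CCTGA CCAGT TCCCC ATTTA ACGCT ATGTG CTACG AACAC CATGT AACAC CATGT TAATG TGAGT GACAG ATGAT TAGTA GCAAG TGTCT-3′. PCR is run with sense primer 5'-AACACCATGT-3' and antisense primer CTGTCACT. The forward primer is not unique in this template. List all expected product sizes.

35 bp, 25 bp

The forward primer AACACCATGT matches the top strand at positions 36–45, 46–55.
The reverse primer's reverse complement is AGTGACAG, matching at positions 63–70.
Each forward site pairs with the reverse site to give a product ending at position 70: sizes 35, 25 bp.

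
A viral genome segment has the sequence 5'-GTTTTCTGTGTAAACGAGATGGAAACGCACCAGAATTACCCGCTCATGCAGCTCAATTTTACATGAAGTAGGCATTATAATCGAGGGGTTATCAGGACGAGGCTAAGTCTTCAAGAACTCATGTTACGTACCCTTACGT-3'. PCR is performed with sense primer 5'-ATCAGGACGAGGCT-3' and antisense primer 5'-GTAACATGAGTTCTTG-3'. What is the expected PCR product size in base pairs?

37 bp

Scanning the template, ATCAGGACGAGGCT occurs at positions 91–104; this primer anneals to the bottom strand there with its 3' end pointing downstream.
The reverse primer's reverse complement is CAAGAACTCATGTTAC, which matches the template at positions 112–127.
Amplicon spans positions 91–127: 37 bp.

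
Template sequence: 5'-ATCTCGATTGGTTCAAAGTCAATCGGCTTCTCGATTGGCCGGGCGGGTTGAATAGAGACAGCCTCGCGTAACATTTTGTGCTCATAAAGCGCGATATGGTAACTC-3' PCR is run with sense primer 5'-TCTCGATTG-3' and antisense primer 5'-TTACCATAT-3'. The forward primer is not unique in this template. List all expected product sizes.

The forward primer TCTCGATTG matches the top strand at positions 2–10, 29–37.
The reverse primer's reverse complement is ATATGGTAA, matching at positions 94–102.
Each forward site pairs with the reverse site to give a product ending at position 102: sizes 101, 74 bp.

101 bp, 74 bp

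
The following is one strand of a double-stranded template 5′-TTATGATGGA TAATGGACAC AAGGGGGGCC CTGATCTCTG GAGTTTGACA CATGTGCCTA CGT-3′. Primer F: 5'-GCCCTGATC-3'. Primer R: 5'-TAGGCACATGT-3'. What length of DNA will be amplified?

33 bp

Forward primer GCCCTGATC is found on the top strand at positions 28–36.
Taking the reverse complement of TAGGCACATGT gives ACATGTGCCTA, found at positions 50–60 on the template; the primer anneals here to the top strand with its 3' end pointing upstream.
Product length = (reverse-primer end) − (forward-primer start) + 1 = 60 − 28 + 1 = 33 bp.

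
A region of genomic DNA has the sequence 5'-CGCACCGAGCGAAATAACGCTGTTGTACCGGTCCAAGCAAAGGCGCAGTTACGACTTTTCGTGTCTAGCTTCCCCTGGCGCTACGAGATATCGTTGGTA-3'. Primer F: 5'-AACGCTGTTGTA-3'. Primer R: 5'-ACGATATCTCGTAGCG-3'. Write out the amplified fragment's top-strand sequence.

Forward primer AACGCTGTTGTA is found on the top strand at positions 16–27.
The reverse primer's reverse complement is CGCTACGAGATATCGT, which matches the template at positions 79–94.
The product is the template from position 16 through 94 (79 bp).

5'-AACGCTGTTGTACCGGTCCAAGCAAAGGCGCAGTTACGACTTTTCGTGTCTAGCTTCCCCTGGCGCTACGAGATATCGT-3'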